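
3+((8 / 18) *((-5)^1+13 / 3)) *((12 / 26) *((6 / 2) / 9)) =1037 / 351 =2.95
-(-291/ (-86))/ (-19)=291/ 1634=0.18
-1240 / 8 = -155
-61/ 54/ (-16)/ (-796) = -61/ 687744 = -0.00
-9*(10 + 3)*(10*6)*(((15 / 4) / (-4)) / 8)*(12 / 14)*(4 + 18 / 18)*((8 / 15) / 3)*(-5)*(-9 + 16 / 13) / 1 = 340875 / 14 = 24348.21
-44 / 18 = -22 / 9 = -2.44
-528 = -528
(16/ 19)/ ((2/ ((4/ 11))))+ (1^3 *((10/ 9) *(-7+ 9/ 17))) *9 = -229356/ 3553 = -64.55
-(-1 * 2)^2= -4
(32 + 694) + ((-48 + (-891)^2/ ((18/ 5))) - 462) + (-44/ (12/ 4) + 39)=220762.83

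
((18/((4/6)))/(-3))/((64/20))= -45/16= -2.81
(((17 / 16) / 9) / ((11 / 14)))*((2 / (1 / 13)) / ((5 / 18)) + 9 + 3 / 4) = 15.53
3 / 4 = 0.75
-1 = -1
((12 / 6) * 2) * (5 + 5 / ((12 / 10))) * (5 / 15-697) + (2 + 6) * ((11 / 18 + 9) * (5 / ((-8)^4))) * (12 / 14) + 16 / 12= -25543.03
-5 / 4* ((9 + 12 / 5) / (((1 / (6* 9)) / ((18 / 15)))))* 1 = -4617 / 5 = -923.40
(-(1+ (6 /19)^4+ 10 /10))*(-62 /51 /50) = 0.05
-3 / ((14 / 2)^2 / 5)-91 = -4474 / 49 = -91.31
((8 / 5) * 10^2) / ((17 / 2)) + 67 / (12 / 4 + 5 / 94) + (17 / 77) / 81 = 25319585 / 621027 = 40.77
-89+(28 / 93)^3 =-71565821 / 804357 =-88.97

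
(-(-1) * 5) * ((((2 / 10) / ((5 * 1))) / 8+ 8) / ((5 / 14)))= 11207 / 100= 112.07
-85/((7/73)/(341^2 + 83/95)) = -13709051498/133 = -103075575.17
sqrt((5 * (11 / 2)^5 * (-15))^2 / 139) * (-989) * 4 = -11945957925 * sqrt(139) / 1112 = -126655365.83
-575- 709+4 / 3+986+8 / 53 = -47146 / 159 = -296.52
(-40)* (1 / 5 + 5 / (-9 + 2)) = 144 / 7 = 20.57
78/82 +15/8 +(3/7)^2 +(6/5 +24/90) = 1079209/241080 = 4.48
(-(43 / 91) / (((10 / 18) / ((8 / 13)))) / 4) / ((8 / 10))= -387 / 2366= -0.16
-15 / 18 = -5 / 6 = -0.83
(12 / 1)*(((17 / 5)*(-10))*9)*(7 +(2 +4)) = -47736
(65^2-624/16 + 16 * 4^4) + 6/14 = 57977/7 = 8282.43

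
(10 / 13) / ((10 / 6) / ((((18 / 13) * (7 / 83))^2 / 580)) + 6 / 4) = 0.00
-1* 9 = -9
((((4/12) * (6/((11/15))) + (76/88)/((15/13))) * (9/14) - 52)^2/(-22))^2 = 12672.76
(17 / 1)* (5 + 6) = 187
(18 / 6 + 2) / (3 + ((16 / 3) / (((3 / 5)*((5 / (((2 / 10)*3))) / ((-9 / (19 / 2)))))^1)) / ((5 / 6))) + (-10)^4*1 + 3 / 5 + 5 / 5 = 10004.40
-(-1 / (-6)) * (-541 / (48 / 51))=9197 / 96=95.80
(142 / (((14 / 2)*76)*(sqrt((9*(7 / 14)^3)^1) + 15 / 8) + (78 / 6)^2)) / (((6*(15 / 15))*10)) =165643 / 62539215- 18886*sqrt(2) / 20846405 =0.00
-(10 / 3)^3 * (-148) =148000 / 27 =5481.48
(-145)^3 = -3048625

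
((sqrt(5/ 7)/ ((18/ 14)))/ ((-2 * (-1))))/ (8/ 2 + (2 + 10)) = sqrt(35)/ 288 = 0.02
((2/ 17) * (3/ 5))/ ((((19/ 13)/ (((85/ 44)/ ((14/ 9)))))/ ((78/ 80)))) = 13689/ 234080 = 0.06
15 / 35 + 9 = 66 / 7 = 9.43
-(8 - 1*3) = -5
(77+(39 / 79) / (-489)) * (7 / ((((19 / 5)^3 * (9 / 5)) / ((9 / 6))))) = 8.19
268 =268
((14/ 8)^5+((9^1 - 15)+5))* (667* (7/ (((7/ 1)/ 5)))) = 52636305/ 1024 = 51402.64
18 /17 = 1.06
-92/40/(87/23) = -529/870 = -0.61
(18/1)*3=54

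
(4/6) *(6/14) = 2/7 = 0.29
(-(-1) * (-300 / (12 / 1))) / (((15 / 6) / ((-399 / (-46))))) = -1995 / 23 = -86.74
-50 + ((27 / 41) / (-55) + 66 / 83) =-9211661 / 187165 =-49.22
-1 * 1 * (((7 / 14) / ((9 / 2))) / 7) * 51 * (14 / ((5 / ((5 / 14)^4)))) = -2125 / 57624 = -0.04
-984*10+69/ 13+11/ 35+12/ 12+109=-4424592/ 455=-9724.38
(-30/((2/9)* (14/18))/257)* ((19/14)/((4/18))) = -207765/50372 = -4.12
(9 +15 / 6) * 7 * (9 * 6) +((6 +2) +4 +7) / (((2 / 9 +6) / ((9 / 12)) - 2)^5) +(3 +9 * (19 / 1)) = 4521.00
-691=-691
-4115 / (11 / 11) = -4115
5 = 5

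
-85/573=-0.15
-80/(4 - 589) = 16/117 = 0.14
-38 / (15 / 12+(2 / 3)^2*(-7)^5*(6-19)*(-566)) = 1368 / 1978654451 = 0.00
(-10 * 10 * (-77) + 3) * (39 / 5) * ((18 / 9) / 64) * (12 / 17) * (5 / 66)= 300417 / 2992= 100.41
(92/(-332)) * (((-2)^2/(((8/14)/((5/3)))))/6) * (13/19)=-10465/28386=-0.37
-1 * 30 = -30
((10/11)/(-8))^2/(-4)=-25/7744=-0.00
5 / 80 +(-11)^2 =1937 / 16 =121.06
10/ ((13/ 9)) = 90/ 13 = 6.92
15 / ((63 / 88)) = 440 / 21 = 20.95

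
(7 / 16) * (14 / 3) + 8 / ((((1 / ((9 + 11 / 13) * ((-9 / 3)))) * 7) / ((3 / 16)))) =-9365 / 2184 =-4.29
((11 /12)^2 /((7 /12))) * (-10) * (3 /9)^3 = -605 /1134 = -0.53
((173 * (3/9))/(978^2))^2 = 29929/8233754780304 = 0.00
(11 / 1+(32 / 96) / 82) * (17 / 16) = 46019 / 3936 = 11.69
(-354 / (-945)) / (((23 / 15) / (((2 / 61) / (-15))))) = -236 / 441945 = -0.00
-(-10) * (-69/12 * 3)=-345/2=-172.50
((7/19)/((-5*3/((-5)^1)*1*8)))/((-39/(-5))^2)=175/693576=0.00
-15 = -15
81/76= 1.07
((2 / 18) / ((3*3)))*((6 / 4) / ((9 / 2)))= 1 / 243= 0.00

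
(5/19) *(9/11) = 45/209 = 0.22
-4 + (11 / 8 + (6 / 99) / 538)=-186409 / 71016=-2.62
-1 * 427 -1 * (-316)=-111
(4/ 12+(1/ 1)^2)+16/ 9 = 28/ 9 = 3.11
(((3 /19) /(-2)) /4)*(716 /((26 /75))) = -40.76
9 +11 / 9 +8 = 164 / 9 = 18.22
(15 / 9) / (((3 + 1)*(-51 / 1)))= -0.01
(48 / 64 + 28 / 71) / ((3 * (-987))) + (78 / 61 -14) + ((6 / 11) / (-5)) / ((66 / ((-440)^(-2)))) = -19108755305242091 / 1502060130648000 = -12.72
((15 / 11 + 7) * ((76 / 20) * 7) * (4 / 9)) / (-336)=-437 / 1485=-0.29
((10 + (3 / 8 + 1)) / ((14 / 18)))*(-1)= -117 / 8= -14.62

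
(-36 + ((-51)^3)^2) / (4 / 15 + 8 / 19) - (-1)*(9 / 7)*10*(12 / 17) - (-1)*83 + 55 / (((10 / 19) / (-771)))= 12179106581521 / 476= 25586358364.54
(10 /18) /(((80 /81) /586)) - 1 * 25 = 2437 /8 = 304.62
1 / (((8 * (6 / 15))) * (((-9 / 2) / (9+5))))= -35 / 36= -0.97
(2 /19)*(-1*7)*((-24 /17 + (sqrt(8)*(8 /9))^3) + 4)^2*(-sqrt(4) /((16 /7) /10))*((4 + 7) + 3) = 1236336640*sqrt(2) /235467 + 68287515283120 /2918142531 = 30826.45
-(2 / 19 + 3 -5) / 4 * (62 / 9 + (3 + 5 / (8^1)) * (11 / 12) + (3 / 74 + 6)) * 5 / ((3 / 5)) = 227875 / 3552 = 64.15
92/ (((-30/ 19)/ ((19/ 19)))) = -874/ 15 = -58.27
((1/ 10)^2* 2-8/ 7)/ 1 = -393/ 350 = -1.12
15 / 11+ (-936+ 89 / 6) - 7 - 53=-64667 / 66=-979.80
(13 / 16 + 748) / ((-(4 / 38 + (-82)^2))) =-0.11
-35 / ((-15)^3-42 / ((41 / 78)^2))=58835 / 5928903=0.01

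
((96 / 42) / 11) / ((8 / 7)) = 2 / 11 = 0.18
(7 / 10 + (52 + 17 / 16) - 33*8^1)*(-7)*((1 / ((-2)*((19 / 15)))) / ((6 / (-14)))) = 824131 / 608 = 1355.48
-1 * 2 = -2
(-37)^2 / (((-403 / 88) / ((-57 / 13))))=6866904 / 5239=1310.73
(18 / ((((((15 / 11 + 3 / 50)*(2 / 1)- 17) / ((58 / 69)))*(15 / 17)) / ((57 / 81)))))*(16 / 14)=-4121480 / 4229631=-0.97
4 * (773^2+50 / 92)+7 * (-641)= 54869517 / 23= 2385631.17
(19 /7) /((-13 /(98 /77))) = -38 /143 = -0.27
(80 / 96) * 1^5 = 5 / 6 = 0.83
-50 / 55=-10 / 11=-0.91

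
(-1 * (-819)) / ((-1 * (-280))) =117 / 40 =2.92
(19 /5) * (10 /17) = 38 /17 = 2.24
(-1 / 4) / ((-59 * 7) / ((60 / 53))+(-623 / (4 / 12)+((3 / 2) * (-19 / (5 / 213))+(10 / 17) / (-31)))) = 1581 / 21804745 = 0.00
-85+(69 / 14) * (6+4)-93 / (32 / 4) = -2651 / 56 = -47.34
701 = 701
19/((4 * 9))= 19/36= 0.53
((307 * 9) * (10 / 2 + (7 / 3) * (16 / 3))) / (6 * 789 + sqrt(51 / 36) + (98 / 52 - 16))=230678630637 / 22589191697 - 8145631 * sqrt(51) / 22589191697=10.21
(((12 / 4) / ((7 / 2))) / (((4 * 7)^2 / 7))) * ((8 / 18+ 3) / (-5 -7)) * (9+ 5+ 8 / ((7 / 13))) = -3131 / 49392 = -0.06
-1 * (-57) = 57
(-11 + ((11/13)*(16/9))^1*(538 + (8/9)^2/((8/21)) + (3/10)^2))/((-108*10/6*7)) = -63302767/99508500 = -0.64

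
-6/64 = -3/32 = -0.09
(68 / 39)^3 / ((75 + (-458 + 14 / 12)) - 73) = -628864 / 53960517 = -0.01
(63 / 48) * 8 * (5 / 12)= 35 / 8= 4.38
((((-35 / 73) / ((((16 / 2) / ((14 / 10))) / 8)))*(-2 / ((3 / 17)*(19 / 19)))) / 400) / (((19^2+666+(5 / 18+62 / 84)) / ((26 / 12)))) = 75803 / 1891138000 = 0.00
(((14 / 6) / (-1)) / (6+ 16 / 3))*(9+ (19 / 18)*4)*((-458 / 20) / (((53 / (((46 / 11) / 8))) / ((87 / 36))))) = 7484407 / 5037120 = 1.49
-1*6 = -6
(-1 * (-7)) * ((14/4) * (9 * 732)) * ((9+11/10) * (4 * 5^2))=163020060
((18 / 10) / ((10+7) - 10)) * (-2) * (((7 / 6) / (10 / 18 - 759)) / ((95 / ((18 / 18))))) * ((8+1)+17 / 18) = 537 / 6484700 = 0.00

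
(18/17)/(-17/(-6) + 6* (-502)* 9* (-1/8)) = 27/86479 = 0.00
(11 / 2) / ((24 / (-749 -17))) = -4213 / 24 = -175.54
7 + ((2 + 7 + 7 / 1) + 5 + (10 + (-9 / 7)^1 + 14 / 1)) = 355 / 7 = 50.71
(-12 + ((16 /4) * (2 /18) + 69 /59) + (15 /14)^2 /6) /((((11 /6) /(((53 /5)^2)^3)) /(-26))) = 122288382724560247 /596268750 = 205089370.73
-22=-22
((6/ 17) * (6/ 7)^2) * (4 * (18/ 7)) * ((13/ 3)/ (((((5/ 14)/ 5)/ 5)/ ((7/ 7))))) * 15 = 10108800/ 833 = 12135.41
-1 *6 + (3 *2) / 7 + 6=0.86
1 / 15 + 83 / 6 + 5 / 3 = 467 / 30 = 15.57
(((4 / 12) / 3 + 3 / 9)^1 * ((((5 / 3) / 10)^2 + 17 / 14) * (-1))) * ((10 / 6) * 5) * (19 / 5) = -17.48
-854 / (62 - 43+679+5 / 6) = -732 / 599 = -1.22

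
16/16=1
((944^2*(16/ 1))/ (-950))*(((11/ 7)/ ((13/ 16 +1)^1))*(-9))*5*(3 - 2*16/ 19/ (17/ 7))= 1682578833408/ 1245811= 1350589.16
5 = 5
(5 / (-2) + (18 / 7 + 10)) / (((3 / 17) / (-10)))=-3995 / 7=-570.71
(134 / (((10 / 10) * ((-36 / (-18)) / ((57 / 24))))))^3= 2062933417 / 512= 4029166.83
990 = 990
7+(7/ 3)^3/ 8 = 1855/ 216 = 8.59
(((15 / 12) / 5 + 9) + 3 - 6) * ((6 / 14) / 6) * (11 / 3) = 275 / 168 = 1.64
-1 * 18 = -18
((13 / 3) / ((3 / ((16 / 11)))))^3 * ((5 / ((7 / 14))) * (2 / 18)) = 89989120 / 8732691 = 10.30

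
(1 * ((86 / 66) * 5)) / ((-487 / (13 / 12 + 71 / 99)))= -153295 / 6364116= -0.02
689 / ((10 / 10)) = 689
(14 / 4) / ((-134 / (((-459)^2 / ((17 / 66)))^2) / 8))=-9366316005816 / 67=-139795761280.84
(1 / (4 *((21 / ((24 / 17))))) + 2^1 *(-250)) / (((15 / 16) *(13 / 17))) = -951968 / 1365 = -697.41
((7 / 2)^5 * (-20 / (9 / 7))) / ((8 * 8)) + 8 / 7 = -4080851 / 32256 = -126.51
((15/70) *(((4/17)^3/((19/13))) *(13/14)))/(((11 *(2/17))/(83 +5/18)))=1013324/8878947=0.11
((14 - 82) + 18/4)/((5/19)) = -2413/10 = -241.30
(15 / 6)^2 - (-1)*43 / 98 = 1311 / 196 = 6.69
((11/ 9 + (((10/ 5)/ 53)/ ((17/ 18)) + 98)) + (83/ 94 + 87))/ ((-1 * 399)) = -142650647/ 304136154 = -0.47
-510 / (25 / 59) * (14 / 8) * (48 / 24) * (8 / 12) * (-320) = 898688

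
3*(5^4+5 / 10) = 3753 / 2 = 1876.50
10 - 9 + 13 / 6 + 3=37 / 6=6.17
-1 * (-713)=713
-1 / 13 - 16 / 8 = -27 / 13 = -2.08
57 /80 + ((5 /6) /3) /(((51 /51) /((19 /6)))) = 3439 /2160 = 1.59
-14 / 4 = -3.50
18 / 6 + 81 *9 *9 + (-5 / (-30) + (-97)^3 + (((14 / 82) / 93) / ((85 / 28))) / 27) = -15858417784693 / 17501670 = -906108.83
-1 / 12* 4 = -1 / 3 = -0.33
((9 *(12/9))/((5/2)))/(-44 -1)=-8/75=-0.11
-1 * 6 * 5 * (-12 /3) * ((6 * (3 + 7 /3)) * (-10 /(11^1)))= -38400 /11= -3490.91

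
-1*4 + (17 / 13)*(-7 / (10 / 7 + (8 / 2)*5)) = -8633 / 1950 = -4.43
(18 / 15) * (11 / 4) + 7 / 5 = 47 / 10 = 4.70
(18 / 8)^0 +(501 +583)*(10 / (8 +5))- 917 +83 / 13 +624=7127 / 13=548.23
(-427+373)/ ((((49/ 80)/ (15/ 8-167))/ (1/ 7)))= 713340/ 343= 2079.71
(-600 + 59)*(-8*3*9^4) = 85188024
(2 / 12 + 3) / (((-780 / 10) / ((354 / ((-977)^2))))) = -1121 / 74453262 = -0.00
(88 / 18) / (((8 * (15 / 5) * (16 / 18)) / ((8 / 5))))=11 / 30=0.37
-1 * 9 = -9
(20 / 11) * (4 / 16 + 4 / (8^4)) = 1285 / 2816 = 0.46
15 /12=5 /4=1.25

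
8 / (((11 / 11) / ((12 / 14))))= 48 / 7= 6.86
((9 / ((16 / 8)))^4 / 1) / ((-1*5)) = -6561 / 80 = -82.01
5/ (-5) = -1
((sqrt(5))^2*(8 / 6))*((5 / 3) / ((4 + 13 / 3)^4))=36 / 15625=0.00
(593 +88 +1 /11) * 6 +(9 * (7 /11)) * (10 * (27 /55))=497874 /121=4114.66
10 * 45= 450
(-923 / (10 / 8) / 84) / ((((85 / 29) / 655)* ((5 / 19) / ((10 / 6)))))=-66623063 / 5355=-12441.28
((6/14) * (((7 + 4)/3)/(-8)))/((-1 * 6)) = 0.03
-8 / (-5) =8 / 5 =1.60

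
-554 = -554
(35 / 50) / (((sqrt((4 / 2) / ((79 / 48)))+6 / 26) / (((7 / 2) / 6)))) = -50323 / 620520+8281 * sqrt(474) / 465390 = 0.31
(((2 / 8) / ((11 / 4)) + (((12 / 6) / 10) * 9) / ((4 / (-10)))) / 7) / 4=-97 / 616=-0.16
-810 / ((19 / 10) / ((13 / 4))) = -26325 / 19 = -1385.53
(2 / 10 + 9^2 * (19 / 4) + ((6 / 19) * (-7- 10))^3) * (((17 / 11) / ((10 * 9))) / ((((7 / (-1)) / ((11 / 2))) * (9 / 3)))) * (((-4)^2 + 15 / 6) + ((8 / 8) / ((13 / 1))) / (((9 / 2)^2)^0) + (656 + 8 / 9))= -84864370796843 / 121338453600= -699.40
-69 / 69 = -1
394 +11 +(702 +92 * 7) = 1751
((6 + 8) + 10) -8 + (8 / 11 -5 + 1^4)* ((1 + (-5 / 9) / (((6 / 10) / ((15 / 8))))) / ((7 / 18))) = 1709 / 77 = 22.19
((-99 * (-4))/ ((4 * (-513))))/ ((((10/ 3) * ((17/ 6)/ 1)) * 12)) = -11/ 6460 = -0.00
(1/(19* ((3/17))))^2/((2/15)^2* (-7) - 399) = -7225/32418883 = -0.00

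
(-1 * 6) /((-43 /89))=534 /43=12.42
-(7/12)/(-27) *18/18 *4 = 7/81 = 0.09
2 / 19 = 0.11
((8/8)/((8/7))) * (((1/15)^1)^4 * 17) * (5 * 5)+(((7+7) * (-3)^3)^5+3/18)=-125018422245558781/16200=-7717186558367.83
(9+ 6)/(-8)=-15/8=-1.88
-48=-48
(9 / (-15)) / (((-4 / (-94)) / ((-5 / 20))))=141 / 40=3.52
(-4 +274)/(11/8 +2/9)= 3888/23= 169.04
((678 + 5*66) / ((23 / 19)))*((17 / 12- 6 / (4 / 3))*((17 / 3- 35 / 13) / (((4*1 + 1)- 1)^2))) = -142709 / 299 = -477.29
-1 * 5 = -5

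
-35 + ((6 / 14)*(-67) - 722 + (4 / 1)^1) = -5472 / 7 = -781.71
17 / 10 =1.70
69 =69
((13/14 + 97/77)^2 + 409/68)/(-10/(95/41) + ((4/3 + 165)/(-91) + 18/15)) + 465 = 1708840445925/3692277974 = 462.81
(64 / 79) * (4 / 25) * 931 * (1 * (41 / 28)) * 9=3140928 / 1975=1590.34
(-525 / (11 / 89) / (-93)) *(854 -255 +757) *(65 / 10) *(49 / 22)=3363312225 / 3751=896644.15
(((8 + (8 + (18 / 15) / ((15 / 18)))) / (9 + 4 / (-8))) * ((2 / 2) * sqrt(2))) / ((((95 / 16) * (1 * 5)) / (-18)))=-251136 * sqrt(2) / 201875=-1.76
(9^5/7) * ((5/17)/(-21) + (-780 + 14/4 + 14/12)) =-5448234717/833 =-6540497.86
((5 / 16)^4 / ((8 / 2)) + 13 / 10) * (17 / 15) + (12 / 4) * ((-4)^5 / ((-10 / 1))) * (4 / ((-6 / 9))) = -36209766523 / 19660800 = -1841.72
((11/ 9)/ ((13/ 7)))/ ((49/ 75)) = 275/ 273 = 1.01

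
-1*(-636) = 636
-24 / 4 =-6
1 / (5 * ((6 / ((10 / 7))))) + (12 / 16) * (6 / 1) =191 / 42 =4.55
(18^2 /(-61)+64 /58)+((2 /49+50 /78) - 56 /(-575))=-3.43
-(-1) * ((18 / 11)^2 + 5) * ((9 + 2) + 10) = 19509 / 121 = 161.23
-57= -57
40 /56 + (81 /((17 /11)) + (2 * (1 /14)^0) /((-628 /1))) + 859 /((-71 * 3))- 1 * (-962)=1011.09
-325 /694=-0.47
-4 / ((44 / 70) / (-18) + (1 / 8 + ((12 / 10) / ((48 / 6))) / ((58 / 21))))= -36540 / 1319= -27.70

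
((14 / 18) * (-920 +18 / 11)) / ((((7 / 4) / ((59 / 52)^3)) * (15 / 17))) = -17635278593 / 26100360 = -675.67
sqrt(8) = 2 * sqrt(2) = 2.83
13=13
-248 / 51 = -4.86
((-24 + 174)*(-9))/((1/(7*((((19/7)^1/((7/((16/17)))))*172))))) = -70588800/119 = -593183.19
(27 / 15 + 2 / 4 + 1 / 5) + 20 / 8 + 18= 23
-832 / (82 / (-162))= 67392 / 41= 1643.71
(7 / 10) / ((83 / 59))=413 / 830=0.50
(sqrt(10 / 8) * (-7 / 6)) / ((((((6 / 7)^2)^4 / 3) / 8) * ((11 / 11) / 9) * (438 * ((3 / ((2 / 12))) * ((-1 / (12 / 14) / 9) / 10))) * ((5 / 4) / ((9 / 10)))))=6.81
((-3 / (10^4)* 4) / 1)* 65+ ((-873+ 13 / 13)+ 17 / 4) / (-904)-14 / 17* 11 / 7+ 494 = 3792728523 / 7684000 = 493.59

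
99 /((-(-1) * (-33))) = -3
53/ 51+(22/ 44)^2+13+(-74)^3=-82662781/ 204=-405209.71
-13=-13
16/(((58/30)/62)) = 14880/29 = 513.10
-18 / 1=-18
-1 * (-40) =40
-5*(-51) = 255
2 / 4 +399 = 399.50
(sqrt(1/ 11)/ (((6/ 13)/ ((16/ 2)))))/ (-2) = -26*sqrt(11)/ 33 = -2.61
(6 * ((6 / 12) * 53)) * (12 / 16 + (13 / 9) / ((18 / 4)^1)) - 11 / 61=1120663 / 6588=170.11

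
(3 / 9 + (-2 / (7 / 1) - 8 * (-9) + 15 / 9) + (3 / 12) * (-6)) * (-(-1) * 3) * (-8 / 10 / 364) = -3033 / 6370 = -0.48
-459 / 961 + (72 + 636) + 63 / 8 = 715.40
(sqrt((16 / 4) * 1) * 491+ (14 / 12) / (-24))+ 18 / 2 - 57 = 134489 / 144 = 933.95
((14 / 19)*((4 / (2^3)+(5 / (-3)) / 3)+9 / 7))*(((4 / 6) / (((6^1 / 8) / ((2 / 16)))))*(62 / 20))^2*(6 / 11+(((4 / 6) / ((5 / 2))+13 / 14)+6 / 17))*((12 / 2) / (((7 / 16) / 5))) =9797306588 / 634583565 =15.44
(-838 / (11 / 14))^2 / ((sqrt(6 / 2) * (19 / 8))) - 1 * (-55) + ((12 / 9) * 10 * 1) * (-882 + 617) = -10435 / 3 + 1101118592 * sqrt(3) / 6897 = 273046.73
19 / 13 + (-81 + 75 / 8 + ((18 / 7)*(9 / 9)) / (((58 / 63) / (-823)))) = -7144565 / 3016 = -2368.89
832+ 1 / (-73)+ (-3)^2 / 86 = 5223867 / 6278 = 832.09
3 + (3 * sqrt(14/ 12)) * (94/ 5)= 3 + 47 * sqrt(42)/ 5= 63.92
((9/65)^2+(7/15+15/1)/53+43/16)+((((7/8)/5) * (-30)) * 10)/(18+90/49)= 102121033/290206800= 0.35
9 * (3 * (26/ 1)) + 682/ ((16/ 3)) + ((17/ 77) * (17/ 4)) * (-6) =507735/ 616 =824.25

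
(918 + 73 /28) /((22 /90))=1159965 /308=3766.12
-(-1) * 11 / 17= 11 / 17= 0.65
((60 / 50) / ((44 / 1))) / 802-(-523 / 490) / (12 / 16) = 3691213 / 2593668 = 1.42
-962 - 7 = -969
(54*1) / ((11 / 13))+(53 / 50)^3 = 89387647 / 1375000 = 65.01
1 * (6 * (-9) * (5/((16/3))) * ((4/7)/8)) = -405/112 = -3.62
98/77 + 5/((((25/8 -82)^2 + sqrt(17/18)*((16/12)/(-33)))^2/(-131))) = 1.27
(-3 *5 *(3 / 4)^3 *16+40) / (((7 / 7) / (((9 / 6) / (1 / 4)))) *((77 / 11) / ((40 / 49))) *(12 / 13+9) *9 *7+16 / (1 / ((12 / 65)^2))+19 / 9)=-37264500 / 545190571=-0.07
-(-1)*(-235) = -235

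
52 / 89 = 0.58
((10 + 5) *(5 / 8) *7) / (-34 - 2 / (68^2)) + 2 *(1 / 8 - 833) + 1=-174688077 / 104812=-1666.68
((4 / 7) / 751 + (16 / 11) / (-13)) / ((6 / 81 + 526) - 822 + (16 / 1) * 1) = 1127790 / 2840867029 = 0.00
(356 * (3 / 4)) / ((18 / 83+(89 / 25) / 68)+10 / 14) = 87905300 / 323803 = 271.48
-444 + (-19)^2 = -83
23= 23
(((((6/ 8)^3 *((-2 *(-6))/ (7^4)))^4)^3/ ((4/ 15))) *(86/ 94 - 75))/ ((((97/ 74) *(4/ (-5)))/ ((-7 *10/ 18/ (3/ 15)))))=-1070482284100603430805859486875/ 26913938523931711075820551087659583152301810211922366169088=-0.00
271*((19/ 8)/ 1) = 5149/ 8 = 643.62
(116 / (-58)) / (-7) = 2 / 7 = 0.29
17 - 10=7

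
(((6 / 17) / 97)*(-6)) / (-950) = 18 / 783275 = 0.00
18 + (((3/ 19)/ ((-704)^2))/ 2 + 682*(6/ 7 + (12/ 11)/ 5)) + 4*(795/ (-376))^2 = 1120113865301001/ 1456104939520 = 769.25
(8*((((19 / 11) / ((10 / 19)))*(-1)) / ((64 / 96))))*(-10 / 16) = 1083 / 44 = 24.61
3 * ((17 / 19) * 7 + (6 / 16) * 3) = 3369 / 152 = 22.16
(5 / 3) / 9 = 5 / 27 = 0.19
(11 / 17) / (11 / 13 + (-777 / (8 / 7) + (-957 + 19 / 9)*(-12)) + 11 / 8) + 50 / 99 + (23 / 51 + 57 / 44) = 2.25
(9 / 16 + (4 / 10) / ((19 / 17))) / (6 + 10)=0.06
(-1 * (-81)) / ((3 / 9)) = 243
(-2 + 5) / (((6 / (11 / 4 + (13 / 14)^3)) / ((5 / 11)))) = 48715 / 60368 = 0.81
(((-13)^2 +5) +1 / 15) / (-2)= -2611 / 30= -87.03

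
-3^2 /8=-9 /8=-1.12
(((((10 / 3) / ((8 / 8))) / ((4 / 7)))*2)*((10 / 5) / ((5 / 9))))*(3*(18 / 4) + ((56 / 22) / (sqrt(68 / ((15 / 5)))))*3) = 1764*sqrt(51) / 187 + 567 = 634.37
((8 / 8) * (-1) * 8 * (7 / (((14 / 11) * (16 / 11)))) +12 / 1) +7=-45 / 4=-11.25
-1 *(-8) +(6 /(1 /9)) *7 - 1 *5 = 381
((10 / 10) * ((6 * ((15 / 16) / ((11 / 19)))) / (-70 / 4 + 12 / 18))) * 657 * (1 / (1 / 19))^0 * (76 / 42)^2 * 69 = -4664085705 / 54439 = -85675.45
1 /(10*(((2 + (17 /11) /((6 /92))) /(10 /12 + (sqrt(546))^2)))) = 36091 /16960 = 2.13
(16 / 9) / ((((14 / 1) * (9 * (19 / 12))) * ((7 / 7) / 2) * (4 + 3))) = 64 / 25137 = 0.00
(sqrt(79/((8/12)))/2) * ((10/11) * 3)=15 * sqrt(474)/22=14.84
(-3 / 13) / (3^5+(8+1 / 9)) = -0.00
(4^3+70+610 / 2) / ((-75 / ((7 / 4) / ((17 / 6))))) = -3073 / 850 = -3.62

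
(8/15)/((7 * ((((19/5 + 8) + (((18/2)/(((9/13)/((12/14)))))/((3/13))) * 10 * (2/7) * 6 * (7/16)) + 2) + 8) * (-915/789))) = -1052/6147885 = -0.00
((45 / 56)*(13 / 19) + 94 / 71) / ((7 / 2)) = 141551 / 264404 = 0.54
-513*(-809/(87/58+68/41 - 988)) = -1260422/2991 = -421.40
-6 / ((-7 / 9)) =54 / 7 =7.71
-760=-760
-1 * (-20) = 20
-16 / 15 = -1.07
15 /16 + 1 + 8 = 159 /16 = 9.94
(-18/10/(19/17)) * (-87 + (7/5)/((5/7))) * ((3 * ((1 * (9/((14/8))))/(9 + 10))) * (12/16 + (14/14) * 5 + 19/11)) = 412777782/496375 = 831.58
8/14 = 4/7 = 0.57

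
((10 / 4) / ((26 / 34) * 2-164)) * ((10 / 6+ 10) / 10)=-0.02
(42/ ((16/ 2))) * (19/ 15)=133/ 20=6.65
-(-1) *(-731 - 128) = -859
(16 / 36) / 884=0.00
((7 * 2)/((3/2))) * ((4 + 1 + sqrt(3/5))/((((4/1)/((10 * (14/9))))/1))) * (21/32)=343 * sqrt(15)/72 + 8575/72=137.55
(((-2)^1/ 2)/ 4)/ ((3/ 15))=-5/ 4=-1.25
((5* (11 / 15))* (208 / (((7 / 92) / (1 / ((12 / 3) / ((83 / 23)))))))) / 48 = 11869 / 63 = 188.40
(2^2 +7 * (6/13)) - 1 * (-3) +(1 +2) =172/13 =13.23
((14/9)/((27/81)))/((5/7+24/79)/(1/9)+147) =3871/129537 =0.03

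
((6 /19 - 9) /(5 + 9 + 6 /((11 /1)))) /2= -363 /1216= -0.30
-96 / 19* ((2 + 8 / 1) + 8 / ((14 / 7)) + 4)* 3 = -5184 / 19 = -272.84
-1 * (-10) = 10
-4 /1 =-4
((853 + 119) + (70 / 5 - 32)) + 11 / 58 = 954.19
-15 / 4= -3.75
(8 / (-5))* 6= -48 / 5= -9.60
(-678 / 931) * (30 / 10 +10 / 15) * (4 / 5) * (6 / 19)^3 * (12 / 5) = -25774848 / 159643225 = -0.16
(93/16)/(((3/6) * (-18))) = -31/48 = -0.65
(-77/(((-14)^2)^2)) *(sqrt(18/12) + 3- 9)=33/2744- 11 *sqrt(6)/10976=0.01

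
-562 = -562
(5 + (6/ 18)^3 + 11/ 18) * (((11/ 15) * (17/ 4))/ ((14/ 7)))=11407/ 1296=8.80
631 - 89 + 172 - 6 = 708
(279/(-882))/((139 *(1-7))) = 31/81732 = 0.00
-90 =-90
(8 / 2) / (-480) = -1 / 120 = -0.01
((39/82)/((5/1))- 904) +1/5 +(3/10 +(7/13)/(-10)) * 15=-4797067/5330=-900.01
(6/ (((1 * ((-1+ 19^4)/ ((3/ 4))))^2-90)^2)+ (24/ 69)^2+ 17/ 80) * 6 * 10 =214421001523411325711087/ 10716238910308187845620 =20.01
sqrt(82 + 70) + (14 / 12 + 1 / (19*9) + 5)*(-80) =-84440 / 171 + 2*sqrt(38) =-481.47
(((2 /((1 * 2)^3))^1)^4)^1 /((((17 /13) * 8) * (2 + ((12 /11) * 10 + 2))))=0.00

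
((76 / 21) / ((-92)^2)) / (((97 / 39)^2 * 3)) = 3211 / 139366108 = 0.00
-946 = -946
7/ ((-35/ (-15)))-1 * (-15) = 18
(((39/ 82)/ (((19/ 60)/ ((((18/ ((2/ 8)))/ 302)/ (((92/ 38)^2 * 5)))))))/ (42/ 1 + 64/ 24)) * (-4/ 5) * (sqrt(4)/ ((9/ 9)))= -480168/ 1097138065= -0.00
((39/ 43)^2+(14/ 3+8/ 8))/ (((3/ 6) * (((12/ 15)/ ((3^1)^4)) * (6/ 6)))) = 2429730/ 1849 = 1314.08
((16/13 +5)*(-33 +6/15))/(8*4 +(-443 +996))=-1467/4225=-0.35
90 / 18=5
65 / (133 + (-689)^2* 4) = 65 / 1899017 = 0.00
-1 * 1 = -1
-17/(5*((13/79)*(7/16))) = -21488/455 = -47.23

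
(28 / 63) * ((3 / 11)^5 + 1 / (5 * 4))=165911 / 7247295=0.02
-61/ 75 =-0.81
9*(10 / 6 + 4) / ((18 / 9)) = 51 / 2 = 25.50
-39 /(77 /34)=-1326 /77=-17.22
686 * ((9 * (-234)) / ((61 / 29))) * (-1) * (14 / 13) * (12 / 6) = 90239184 / 61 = 1479330.89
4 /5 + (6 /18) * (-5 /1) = -13 /15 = -0.87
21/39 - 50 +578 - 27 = 6520/13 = 501.54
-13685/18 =-760.28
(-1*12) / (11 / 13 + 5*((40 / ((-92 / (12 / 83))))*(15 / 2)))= 297804 / 37501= 7.94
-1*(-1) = 1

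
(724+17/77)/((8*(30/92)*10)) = 256519/9240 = 27.76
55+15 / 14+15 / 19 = 15125 / 266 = 56.86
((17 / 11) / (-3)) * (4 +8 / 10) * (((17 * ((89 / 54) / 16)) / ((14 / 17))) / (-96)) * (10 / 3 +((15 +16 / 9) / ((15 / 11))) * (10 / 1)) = 372980221 / 53887680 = 6.92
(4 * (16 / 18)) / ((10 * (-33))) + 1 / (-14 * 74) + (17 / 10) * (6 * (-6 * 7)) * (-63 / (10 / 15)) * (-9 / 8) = -28027225351 / 615384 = -45544.29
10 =10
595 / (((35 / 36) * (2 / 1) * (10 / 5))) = 153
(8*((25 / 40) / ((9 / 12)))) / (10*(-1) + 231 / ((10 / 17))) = 200 / 11481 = 0.02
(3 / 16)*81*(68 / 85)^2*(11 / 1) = 106.92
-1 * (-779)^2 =-606841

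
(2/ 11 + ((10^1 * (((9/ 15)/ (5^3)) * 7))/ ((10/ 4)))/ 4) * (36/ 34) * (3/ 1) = 79974/ 116875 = 0.68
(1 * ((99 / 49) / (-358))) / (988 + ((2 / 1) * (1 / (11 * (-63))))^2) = -970299 / 169865993728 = -0.00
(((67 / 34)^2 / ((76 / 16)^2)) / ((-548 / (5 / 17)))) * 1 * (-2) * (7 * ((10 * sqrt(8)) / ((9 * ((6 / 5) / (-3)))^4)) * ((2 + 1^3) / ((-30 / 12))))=-98196875 * sqrt(2) / 531402161067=-0.00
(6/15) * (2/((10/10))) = 4/5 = 0.80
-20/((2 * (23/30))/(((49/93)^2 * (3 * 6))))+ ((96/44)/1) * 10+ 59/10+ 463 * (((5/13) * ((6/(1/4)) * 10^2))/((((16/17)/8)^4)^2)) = 1472371976427004790069/126429160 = 11645825823939.70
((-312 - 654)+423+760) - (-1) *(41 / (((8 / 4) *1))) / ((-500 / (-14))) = 108787 / 500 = 217.57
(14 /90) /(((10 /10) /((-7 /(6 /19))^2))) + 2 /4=124633 /1620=76.93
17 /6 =2.83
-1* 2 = -2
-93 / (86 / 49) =-4557 / 86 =-52.99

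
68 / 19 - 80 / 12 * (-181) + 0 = 68984 / 57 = 1210.25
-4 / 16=-0.25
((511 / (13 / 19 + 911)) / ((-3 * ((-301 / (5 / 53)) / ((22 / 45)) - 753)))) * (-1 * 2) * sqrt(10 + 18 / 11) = -155344 * sqrt(22) / 4160995569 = -0.00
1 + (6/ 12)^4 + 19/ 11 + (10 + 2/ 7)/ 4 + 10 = 18925/ 1232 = 15.36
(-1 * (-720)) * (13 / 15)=624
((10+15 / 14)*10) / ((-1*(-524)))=775 / 3668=0.21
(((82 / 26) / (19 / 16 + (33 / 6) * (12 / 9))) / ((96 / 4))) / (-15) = -82 / 79755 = -0.00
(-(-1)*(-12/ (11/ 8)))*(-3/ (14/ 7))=144/ 11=13.09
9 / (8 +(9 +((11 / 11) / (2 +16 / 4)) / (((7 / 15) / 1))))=14 / 27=0.52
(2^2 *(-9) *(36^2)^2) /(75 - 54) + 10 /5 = -20155378 /7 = -2879339.71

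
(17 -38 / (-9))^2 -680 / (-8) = 43366 / 81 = 535.38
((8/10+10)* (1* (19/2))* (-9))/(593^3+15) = -4617/1042639360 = -0.00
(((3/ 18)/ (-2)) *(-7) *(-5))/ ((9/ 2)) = -35/ 54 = -0.65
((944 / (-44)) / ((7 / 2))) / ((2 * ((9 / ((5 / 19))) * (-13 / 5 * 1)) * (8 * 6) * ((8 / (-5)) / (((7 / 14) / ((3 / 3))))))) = -7375 / 32864832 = -0.00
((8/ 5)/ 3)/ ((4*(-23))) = -2/ 345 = -0.01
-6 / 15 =-2 / 5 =-0.40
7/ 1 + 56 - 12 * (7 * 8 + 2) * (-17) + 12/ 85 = 1011087/ 85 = 11895.14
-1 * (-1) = 1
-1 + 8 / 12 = -0.33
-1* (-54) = 54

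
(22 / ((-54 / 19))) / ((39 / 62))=-12958 / 1053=-12.31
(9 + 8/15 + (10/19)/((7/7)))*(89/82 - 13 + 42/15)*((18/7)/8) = -32141937/1090600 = -29.47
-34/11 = -3.09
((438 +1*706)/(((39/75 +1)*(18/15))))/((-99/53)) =-172250/513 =-335.77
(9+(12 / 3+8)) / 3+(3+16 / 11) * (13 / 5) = 1022 / 55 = 18.58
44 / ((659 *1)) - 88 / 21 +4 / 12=-17485 / 4613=-3.79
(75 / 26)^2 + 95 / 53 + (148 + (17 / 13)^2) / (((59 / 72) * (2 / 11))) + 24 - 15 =2164472575 / 2113852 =1023.95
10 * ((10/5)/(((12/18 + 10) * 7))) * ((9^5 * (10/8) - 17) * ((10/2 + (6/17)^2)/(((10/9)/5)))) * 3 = 177048640485/129472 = 1367466.64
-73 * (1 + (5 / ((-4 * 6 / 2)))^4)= -1559353 / 20736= -75.20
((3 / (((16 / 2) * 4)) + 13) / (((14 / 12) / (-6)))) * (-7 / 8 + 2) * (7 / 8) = -33939 / 512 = -66.29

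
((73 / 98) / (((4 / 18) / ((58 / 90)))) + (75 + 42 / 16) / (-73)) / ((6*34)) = 156937 / 29188320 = 0.01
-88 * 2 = -176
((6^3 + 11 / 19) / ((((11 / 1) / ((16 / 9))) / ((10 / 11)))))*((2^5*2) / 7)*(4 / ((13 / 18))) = 337100800 / 209209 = 1611.31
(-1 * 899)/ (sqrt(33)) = -899 * sqrt(33)/ 33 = -156.50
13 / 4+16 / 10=97 / 20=4.85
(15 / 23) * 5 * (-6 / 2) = -225 / 23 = -9.78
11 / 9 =1.22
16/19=0.84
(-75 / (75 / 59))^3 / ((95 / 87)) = -17867973 / 95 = -188083.93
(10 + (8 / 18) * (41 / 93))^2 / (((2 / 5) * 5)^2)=18207289 / 700569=25.99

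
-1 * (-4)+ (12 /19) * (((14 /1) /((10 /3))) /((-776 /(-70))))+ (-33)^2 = 2014840 /1843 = 1093.24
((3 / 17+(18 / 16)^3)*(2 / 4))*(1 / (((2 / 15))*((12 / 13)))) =905385 / 139264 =6.50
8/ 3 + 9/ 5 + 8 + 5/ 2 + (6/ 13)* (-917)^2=151365857/ 390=388117.58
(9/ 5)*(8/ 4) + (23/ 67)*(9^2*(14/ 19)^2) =2261106/ 120935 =18.70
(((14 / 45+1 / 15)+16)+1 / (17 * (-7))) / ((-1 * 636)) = -43829 / 1702890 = -0.03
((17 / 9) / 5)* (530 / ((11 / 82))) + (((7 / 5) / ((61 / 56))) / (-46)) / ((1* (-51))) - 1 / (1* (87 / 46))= 510845437262 / 342381105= 1492.04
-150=-150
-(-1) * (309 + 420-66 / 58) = 21108 / 29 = 727.86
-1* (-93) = 93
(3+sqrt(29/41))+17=sqrt(1189)/41+20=20.84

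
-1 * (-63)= 63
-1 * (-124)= 124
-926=-926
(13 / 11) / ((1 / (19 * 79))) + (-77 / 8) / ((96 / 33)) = 4986011 / 2816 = 1770.60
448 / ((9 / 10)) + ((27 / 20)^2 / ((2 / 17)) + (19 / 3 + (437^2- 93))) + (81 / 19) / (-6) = 26182821203 / 136800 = 191394.89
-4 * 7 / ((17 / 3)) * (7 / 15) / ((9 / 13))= -2548 / 765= -3.33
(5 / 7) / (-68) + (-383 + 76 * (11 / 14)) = -153889 / 476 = -323.30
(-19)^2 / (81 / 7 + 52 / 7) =19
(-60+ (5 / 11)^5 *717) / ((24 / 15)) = -37112175 / 1288408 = -28.80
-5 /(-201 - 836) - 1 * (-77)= 79854 /1037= 77.00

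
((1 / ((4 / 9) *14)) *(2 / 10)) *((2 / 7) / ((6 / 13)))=39 / 1960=0.02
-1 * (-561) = 561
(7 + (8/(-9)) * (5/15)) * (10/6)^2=4525/243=18.62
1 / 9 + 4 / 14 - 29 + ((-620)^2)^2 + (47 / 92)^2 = 78792151964407039 / 533232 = 147763359971.66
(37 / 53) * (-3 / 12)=-37 / 212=-0.17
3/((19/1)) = 3/19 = 0.16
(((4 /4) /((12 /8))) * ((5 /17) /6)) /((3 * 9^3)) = 5 /334611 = 0.00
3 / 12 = 1 / 4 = 0.25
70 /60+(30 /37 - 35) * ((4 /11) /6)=-67 /74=-0.91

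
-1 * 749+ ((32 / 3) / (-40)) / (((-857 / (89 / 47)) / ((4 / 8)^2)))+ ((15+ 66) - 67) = -444075886 / 604185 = -735.00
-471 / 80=-5.89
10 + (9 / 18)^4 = 161 / 16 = 10.06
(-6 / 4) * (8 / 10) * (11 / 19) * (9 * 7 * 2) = -8316 / 95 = -87.54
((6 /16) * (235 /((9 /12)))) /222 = 235 /444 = 0.53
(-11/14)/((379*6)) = -11/31836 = -0.00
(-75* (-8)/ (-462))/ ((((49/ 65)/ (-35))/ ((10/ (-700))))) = -3250/ 3773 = -0.86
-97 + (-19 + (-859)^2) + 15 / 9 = 2213300 / 3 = 737766.67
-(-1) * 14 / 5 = 14 / 5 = 2.80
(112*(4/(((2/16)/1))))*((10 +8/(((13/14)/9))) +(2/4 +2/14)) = 4108544/13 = 316041.85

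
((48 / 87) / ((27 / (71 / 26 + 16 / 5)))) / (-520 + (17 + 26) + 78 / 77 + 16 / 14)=-158312 / 620291295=-0.00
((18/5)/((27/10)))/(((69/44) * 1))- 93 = -19075/207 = -92.15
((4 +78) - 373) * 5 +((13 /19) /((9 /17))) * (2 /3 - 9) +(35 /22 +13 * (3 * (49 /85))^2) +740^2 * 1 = 44535822551137 /81541350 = 546174.70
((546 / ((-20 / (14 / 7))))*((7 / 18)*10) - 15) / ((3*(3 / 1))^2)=-682 / 243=-2.81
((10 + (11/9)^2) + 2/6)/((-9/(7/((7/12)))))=-3832/243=-15.77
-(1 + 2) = -3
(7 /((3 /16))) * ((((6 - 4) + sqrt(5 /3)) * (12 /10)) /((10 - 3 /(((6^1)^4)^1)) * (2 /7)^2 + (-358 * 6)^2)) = 56448 * sqrt(15) /17440560205 + 338688 /17440560205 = 0.00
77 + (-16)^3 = -4019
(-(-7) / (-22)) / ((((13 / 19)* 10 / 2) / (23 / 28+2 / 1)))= -1501 / 5720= -0.26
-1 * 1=-1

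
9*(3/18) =3/2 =1.50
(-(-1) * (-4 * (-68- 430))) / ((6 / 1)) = 332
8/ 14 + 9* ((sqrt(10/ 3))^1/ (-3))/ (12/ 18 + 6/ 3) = 4/ 7 - 3* sqrt(30)/ 8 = -1.48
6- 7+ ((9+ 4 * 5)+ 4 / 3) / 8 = 67 / 24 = 2.79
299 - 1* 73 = 226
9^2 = 81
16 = 16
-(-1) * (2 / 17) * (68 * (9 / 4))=18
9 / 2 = 4.50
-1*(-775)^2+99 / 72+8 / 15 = -72074771 / 120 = -600623.09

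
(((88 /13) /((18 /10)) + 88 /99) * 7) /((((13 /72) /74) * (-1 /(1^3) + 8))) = 322048 /169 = 1905.61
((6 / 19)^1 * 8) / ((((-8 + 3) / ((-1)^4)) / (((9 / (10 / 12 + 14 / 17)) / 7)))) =-44064 / 112385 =-0.39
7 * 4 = 28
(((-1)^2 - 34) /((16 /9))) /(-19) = 297 /304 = 0.98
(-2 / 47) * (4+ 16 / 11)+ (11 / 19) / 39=-83233 / 383097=-0.22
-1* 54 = -54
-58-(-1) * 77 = 19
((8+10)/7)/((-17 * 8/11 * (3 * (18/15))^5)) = -34375/99937152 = -0.00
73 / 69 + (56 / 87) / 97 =68879 / 64699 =1.06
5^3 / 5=25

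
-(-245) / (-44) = -245 / 44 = -5.57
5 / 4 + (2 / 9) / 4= 47 / 36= 1.31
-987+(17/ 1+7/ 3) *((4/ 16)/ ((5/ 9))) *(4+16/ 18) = -944.47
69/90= 23/30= 0.77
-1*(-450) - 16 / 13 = 5834 / 13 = 448.77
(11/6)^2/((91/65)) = 605/252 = 2.40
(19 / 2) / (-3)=-19 / 6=-3.17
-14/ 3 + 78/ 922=-4.58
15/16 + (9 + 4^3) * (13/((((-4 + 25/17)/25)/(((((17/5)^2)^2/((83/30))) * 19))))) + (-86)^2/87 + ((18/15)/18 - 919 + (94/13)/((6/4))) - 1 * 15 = -926658132224013/107641040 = -8608780.93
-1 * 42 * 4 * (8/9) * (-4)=1792/3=597.33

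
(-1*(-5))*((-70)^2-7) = 24465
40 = 40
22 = 22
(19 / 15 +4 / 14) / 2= 163 / 210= 0.78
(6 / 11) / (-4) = -3 / 22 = -0.14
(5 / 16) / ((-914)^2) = 5 / 13366336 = 0.00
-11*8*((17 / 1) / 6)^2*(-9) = 6358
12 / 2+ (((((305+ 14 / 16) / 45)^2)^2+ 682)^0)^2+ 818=825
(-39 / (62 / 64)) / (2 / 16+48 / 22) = -109824 / 6293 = -17.45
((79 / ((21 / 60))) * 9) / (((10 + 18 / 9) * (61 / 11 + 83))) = 13035 / 6818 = 1.91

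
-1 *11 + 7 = -4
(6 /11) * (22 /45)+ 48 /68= 0.97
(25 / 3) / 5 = 5 / 3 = 1.67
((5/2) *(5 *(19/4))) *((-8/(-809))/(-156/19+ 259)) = 1805/770977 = 0.00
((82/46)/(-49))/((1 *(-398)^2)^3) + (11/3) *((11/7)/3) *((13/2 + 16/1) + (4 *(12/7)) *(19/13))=10912109826767739520289/174697606773702422592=62.46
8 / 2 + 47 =51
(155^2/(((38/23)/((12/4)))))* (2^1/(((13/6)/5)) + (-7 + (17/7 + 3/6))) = 164114775/6916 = 23729.72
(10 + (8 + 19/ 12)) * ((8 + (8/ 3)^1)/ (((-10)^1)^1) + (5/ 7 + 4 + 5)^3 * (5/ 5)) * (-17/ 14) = -470510326/ 21609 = -21773.81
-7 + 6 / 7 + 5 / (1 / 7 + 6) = -1604 / 301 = -5.33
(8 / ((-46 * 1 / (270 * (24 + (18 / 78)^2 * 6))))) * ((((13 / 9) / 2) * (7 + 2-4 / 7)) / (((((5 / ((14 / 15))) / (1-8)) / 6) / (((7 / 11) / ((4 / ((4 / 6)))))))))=19011216 / 3289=5780.24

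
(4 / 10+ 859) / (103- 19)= 4297 / 420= 10.23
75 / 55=15 / 11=1.36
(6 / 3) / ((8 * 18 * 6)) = 1 / 432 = 0.00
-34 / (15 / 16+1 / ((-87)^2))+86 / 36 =-69232955 / 2043918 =-33.87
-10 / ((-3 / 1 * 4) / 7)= 35 / 6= 5.83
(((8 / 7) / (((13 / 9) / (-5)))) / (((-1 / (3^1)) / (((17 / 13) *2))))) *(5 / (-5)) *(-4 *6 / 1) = 881280 / 1183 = 744.95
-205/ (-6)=205/ 6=34.17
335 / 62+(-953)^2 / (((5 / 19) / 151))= 161550402177 / 310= 521130329.60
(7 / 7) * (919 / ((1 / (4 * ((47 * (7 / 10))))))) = 604702 / 5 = 120940.40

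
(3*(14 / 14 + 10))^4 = 1185921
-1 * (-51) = 51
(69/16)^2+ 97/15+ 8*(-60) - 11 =-1789193/3840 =-465.94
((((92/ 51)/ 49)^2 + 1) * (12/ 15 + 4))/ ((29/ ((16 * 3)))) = 7.96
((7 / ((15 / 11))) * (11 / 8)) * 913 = 773311 / 120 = 6444.26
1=1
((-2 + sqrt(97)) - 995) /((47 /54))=-1134.17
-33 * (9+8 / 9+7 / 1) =-1672 / 3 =-557.33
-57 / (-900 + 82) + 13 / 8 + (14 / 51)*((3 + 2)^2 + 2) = 506537 / 55624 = 9.11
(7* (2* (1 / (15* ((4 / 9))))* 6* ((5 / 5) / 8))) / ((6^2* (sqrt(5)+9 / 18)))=-7 / 1520+7* sqrt(5) / 760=0.02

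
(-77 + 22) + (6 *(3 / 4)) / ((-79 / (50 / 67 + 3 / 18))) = -1165561 / 21172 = -55.05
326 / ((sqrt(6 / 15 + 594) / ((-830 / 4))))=-67645 * sqrt(3715) / 1486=-2774.57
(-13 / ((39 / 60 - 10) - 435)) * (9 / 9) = 260 / 8887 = 0.03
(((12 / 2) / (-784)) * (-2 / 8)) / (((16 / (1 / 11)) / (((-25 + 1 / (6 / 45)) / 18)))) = -5 / 473088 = -0.00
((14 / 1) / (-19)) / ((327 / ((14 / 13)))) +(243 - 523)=-22615516 / 80769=-280.00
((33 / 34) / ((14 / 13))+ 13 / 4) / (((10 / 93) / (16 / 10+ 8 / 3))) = 490048 / 2975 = 164.72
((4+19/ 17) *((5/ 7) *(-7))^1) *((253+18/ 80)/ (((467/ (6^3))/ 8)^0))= -881223/ 136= -6479.58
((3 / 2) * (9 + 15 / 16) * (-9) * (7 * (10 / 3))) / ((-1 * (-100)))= -10017 / 320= -31.30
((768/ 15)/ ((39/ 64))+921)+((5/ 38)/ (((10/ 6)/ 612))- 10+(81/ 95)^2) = 367484174/ 351975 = 1044.06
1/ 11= 0.09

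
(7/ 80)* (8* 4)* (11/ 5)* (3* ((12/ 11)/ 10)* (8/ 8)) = 252/ 125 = 2.02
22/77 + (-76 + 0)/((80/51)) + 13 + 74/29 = -132407/4060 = -32.61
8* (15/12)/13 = 10/13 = 0.77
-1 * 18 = -18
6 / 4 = 3 / 2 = 1.50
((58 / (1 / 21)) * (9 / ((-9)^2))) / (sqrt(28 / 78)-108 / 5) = -49140 / 7837-175 * sqrt(546) / 23511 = -6.44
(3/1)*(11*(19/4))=627/4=156.75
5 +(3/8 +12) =139/8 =17.38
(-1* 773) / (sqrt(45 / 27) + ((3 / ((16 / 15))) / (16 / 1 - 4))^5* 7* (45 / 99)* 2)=72797697500774400000 / 34875451676320011649 - 26959051772598054551552* sqrt(15) / 174377258381600058245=-596.68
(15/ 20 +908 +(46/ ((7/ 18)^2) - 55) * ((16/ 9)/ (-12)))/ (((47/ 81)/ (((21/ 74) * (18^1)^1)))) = 7675.07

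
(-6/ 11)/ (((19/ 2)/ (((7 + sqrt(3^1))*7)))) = -588/ 209 - 84*sqrt(3)/ 209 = -3.51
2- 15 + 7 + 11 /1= 5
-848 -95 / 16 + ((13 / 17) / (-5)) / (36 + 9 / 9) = -42970343 / 50320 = -853.94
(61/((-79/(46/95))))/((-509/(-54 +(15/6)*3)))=-130479/3820045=-0.03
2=2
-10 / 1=-10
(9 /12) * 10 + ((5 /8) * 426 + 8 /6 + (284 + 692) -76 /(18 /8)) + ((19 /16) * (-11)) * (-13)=199745 /144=1387.12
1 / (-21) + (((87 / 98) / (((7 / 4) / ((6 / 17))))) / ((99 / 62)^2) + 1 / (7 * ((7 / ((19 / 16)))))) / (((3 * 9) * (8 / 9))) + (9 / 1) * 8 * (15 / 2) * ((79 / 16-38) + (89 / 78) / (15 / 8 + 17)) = -85301794042867609 / 4786548294528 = -17821.15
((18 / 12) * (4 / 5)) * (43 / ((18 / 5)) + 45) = 205 / 3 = 68.33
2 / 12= 1 / 6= 0.17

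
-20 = -20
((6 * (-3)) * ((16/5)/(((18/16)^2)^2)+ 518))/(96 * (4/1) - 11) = -25.09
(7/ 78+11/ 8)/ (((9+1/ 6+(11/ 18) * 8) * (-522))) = -457/ 2289144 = -0.00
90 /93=30 /31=0.97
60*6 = 360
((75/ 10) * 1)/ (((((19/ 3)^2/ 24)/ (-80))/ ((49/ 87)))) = -2116800/ 10469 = -202.20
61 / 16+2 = 93 / 16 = 5.81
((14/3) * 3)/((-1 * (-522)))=7/261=0.03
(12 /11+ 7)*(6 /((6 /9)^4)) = 21627 /88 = 245.76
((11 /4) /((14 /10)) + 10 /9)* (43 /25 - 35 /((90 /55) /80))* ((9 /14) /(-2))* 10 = 59615015 /3528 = 16897.68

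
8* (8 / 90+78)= 28112 / 45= 624.71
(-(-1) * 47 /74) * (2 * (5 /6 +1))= 517 /222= 2.33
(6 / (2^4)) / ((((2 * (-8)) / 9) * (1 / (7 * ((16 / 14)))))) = -27 / 16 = -1.69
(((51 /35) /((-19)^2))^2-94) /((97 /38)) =-30012921098 /815020675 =-36.82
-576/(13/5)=-2880/13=-221.54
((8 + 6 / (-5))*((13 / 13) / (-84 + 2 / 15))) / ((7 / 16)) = -48 / 259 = -0.19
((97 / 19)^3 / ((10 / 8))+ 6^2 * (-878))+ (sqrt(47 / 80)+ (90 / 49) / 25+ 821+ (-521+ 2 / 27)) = -283135787776 / 9074457+ sqrt(235) / 20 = -31200.64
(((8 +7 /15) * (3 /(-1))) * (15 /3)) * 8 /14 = -508 /7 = -72.57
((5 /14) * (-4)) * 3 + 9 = 33 /7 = 4.71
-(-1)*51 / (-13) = -51 / 13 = -3.92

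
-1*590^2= -348100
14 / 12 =7 / 6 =1.17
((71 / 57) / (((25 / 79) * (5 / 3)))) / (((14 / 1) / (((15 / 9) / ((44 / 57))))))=5609 / 15400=0.36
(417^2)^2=30237384321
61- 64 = -3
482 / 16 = 241 / 8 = 30.12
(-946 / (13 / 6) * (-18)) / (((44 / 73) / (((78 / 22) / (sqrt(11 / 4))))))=1017036 * sqrt(11) / 121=27877.08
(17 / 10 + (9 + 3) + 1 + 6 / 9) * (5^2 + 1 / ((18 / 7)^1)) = 210677 / 540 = 390.14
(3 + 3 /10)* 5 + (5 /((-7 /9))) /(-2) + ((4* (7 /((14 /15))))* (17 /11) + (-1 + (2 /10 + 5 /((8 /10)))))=110153 /1540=71.53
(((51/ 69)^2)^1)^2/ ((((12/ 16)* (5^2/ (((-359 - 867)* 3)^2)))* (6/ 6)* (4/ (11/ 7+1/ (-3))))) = 66650.07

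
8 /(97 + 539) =0.01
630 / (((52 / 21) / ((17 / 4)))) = 112455 / 104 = 1081.30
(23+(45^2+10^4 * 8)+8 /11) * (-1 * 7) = -6317752 /11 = -574341.09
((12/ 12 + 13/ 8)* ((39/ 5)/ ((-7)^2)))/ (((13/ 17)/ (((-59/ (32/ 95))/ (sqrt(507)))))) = -57171* sqrt(3)/ 23296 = -4.25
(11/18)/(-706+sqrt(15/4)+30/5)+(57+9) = 232843138/3527973 - 11*sqrt(15)/17639865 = 66.00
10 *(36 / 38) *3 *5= 2700 / 19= 142.11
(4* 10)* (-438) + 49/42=-105113/6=-17518.83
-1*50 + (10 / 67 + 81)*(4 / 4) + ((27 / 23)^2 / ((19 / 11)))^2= 31.79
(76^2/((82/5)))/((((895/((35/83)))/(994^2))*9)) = 99870678880/5482233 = 18217.15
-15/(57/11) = -55/19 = -2.89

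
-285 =-285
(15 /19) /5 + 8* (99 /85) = 15303 /1615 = 9.48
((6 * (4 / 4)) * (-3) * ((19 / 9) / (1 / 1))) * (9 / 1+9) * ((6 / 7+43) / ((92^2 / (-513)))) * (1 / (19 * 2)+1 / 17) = 77958045 / 503608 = 154.80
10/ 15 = 2/ 3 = 0.67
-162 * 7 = -1134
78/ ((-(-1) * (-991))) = -78/ 991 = -0.08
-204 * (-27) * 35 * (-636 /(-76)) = 30652020 /19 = 1613264.21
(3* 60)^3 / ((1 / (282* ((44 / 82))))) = 36181728000 / 41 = 882481170.73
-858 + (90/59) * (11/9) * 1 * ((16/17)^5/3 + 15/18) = -71707399709/83771563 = -855.99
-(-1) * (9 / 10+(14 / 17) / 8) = 341 / 340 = 1.00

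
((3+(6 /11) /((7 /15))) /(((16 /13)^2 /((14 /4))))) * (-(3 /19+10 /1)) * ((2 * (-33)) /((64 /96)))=94230513 /9728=9686.52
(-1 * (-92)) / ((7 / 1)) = 92 / 7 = 13.14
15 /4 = 3.75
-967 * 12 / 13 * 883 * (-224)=2295178368 / 13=176552182.15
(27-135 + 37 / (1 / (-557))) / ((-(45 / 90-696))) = -41434 / 1391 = -29.79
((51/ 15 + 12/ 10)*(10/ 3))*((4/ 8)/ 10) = 23/ 30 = 0.77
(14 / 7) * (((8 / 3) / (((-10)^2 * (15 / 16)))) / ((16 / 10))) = 8 / 225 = 0.04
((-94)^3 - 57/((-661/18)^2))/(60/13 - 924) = 1179423733579/1305519948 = 903.41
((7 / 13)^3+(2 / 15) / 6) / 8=2204 / 98865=0.02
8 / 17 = 0.47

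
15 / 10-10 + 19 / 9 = -115 / 18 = -6.39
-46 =-46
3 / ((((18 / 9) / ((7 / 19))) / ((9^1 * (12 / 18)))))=63 / 19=3.32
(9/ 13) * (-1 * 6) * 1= -54/ 13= -4.15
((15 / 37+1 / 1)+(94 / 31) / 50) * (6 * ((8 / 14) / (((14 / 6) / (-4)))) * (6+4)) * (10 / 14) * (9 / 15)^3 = -653790528 / 49177625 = -13.29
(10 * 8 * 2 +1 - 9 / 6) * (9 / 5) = 2871 / 10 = 287.10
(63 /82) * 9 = 567 /82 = 6.91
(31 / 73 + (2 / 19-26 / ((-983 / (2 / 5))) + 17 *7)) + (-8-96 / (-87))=22269263176 / 197696045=112.64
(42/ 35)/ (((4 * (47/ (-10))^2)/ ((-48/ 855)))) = -32/ 41971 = -0.00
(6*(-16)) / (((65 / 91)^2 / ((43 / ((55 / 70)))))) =-2831808 / 275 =-10297.48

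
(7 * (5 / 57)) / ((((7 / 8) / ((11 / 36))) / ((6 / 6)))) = 110 / 513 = 0.21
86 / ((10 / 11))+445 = 2698 / 5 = 539.60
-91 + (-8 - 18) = -117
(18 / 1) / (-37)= -18 / 37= -0.49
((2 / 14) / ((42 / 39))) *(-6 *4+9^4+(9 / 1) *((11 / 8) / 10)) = 6799767 / 7840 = 867.32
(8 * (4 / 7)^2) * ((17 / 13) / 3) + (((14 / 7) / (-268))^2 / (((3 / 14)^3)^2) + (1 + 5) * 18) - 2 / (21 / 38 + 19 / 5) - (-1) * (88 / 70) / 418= 17893551675066874 / 163774273240305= 109.26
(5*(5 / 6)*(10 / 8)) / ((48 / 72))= 125 / 16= 7.81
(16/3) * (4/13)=64/39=1.64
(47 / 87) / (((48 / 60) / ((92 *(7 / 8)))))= 54.36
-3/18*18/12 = -0.25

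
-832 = -832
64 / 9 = 7.11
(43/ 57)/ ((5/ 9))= 129/ 95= 1.36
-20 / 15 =-4 / 3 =-1.33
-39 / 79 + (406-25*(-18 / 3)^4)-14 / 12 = -15165943 / 474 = -31995.66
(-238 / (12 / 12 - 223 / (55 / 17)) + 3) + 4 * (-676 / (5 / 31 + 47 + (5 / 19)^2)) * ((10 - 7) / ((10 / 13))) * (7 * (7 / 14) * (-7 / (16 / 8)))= 13534886050349 / 4936722380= 2741.67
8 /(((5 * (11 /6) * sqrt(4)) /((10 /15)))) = 16 /55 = 0.29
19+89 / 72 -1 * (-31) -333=-20287 / 72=-281.76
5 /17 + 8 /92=149 /391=0.38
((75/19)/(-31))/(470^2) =-3/5204404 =-0.00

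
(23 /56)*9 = 207 /56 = 3.70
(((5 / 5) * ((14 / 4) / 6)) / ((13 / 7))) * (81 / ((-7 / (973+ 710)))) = -318087 / 52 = -6117.06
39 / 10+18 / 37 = 1623 / 370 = 4.39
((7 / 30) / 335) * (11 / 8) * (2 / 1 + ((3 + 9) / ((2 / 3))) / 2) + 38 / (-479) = -2649487 / 38511600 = -0.07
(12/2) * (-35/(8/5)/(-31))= 525/124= 4.23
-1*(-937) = 937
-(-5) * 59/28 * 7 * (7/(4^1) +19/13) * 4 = 49265/52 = 947.40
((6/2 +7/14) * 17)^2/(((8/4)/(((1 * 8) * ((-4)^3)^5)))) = -15205257969664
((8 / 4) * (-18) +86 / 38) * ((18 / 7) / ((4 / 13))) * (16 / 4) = -149994 / 133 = -1127.77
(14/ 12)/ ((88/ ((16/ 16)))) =7/ 528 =0.01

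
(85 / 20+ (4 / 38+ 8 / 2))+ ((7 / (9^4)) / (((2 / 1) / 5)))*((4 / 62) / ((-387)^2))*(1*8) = 8.36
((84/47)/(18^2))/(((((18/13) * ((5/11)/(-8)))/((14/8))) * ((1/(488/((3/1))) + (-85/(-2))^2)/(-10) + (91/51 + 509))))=-116260144/312820797879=-0.00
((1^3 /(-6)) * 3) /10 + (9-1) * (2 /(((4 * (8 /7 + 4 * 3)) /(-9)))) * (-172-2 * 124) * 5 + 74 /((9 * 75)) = 357213703 /62100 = 5752.23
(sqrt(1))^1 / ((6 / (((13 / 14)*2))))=13 / 42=0.31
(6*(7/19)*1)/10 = 21/95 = 0.22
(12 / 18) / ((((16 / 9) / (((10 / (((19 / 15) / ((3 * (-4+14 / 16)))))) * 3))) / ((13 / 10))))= -131625 / 1216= -108.24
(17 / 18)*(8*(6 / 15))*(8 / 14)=544 / 315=1.73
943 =943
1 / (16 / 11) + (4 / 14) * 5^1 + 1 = 3.12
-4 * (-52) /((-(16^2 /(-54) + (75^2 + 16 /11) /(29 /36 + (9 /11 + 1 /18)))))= -933660 /15018233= -0.06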